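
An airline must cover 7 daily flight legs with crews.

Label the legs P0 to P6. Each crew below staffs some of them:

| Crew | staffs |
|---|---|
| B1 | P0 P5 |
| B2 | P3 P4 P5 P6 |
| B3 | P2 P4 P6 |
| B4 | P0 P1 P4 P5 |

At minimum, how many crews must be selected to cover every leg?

3

Take {B2, B3, B4}. Their union is {P0, P1, P2, P3, P4, P5, P6}, which is all 7 legs.
Only B4 contains P1, so B4 is forced; the remaining 3 legs need at least 2 more crews (each remaining crew adds at most 2) — so at least 3 crews are needed, and 3 is optimal.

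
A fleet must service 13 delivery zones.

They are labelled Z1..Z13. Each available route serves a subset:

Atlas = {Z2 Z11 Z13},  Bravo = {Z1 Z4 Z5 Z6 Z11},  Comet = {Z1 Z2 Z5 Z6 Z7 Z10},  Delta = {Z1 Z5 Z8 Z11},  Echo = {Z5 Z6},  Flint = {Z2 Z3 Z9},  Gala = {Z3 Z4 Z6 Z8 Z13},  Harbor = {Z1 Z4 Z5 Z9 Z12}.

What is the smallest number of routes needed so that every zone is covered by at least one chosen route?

Bravo and Comet and Gala and Harbor together: Bravo ∪ Comet ∪ Gala ∪ Harbor = {Z1, Z2, Z3, Z4, Z5, Z6, Z7, Z8, Z9, Z10, Z11, Z12, Z13} — every zone is covered.
No 3 of the 8 routes cover everything (all 56 combinations miss at least one zone), so 4 is optimal.

4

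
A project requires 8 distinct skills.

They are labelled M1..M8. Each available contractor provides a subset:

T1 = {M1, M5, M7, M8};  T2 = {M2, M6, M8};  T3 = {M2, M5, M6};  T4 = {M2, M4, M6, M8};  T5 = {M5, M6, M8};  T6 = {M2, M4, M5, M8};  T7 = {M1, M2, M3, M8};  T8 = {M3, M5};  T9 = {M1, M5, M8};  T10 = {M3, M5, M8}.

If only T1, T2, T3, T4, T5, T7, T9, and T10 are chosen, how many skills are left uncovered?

Union of T1, T2, T3, T4, T5, T7, T9, T10 = {M1, M2, M3, M4, M5, M6, M7, M8} — that's every skill, so 0 are uncovered.

0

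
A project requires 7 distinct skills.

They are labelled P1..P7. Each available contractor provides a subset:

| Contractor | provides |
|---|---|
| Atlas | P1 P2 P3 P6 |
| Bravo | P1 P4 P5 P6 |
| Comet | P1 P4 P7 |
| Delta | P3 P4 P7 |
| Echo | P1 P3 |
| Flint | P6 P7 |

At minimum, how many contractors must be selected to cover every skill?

Take {Atlas, Bravo, Flint}. Their union is {P1, P2, P3, P4, P5, P6, P7}, which is all 7 skills.
Only Atlas contains P2, so Atlas is forced; the remaining 3 skills need at least 2 more contractors (each remaining contractor adds at most 2) — so at least 3 contractors are needed, and 3 is optimal.

3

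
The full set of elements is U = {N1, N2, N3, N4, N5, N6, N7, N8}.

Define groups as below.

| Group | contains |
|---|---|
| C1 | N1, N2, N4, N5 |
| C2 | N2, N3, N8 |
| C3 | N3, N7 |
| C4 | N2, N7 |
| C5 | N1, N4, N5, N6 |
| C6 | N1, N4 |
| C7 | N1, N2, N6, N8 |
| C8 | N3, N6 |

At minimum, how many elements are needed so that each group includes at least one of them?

Take H = {N2, N3, N4}. Each listed group contains at least one of these, so H is a hitting set of size 3.
The groups C4, C6, C8 are pairwise disjoint, so any hitting set needs a separate element for each — at least 3. Hence 3 is optimal.

3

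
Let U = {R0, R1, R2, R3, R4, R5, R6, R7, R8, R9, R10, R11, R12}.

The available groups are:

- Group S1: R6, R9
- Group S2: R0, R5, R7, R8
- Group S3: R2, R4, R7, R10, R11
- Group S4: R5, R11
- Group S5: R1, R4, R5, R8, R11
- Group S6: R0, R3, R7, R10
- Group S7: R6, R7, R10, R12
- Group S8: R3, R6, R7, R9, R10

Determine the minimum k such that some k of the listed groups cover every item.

5

Take {S1, S3, S5, S6, S7}. Their union is {R0, R1, R2, R3, R4, R5, R6, R7, R8, R9, R10, R11, R12}, which is all 13 items.
No 4 of the 8 groups cover everything (all 70 combinations miss at least one item), so 5 is optimal.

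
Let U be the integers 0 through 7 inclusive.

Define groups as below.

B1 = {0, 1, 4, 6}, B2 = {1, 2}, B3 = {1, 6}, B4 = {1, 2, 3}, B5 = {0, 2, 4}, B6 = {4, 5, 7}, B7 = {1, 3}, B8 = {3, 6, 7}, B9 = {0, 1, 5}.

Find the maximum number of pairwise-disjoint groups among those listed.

B3, B5 are pairwise disjoint (B3={1,6}; B5={0,2,4}).
Every remaining group overlaps one of these, and no 3 of the listed groups are pairwise disjoint, so 2 is the maximum.

2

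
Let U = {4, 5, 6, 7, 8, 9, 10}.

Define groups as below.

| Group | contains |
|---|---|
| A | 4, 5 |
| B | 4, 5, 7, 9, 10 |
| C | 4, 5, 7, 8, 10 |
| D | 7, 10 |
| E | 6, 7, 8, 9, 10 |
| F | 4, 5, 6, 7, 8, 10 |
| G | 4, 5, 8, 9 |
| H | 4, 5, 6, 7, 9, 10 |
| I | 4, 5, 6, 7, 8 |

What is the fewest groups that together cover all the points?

2

Take {B, E}. Their union is {4, 5, 6, 7, 8, 9, 10}, which is all 7 points.
No single group has all 7 points (the largest, F, has 6), so 2 is optimal.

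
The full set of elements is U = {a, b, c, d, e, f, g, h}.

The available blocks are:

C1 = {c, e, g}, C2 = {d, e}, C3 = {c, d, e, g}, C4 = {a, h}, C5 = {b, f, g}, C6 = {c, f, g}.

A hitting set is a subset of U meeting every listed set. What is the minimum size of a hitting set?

T = {e, g, h} meets every block (each contains at least one member of T), and |T| = 3.
The blocks C2, C4, C5 are pairwise disjoint, so any hitting set needs a separate element for each — at least 3. Hence 3 is optimal.

3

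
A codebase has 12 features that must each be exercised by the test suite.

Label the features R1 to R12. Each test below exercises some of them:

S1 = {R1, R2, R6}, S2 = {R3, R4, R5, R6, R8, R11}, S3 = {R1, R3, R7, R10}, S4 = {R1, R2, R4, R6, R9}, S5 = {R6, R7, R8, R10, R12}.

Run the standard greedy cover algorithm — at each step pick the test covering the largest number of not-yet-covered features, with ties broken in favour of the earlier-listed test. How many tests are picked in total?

Greedy: pick S2 (covers 6 new) → pick S3 (covers 3 new) → pick S4 (covers 2 new) → pick S5 (covers 1 new). Total picks: 4.
(The true minimum cover uses only 3 tests, so greedy is not optimal here.)

4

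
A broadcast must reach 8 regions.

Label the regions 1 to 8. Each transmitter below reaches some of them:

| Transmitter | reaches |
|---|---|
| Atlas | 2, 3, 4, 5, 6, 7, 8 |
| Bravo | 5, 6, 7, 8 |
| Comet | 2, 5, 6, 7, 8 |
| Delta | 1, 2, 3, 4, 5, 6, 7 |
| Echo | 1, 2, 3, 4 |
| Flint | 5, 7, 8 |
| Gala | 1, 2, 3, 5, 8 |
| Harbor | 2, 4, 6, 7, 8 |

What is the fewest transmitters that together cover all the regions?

2

Take {Delta, Gala}. Their union is {1, 2, 3, 4, 5, 6, 7, 8}, which is all 8 regions.
No single transmitter has all 8 regions (the largest, Atlas, has 7), so 2 is optimal.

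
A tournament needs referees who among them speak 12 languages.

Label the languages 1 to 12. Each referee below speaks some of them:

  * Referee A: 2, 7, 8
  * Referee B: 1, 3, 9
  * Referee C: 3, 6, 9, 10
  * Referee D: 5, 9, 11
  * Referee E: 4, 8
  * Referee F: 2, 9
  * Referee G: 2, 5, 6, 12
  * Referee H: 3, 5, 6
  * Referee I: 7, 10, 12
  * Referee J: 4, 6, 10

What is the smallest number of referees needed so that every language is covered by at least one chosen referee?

5

A and B and D and G and J together: A ∪ B ∪ D ∪ G ∪ J = {1, 2, 3, 4, 5, 6, 7, 8, 9, 10, 11, 12} — every language is covered.
No 4 of the 10 referees cover everything (all 210 combinations miss at least one language), so 5 is optimal.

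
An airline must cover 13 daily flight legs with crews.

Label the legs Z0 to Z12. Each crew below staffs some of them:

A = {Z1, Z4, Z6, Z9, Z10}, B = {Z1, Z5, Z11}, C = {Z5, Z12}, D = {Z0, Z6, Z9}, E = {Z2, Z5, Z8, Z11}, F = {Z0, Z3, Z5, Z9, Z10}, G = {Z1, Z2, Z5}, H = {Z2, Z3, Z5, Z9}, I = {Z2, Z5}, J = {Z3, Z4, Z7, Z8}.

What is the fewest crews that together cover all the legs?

5

Take {A, C, D, E, J}. Their union is {Z0, Z1, Z2, Z3, Z4, Z5, Z6, Z7, Z8, Z9, Z10, Z11, Z12}, which is all 13 legs.
No 4 of the 10 crews cover everything (all 210 combinations miss at least one leg), so 5 is optimal.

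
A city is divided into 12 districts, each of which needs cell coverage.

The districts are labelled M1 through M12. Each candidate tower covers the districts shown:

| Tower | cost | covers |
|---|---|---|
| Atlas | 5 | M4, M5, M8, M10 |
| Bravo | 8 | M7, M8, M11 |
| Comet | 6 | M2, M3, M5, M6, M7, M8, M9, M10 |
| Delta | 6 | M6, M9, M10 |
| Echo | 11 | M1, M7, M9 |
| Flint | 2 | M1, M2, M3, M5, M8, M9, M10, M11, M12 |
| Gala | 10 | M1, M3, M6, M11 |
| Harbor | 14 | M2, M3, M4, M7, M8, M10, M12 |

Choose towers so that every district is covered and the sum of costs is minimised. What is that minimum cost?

13

Atlas, Comet, Flint together cover every district (Atlas ∪ Comet ∪ Flint = {M1, M2, M3, M4, M5, M6, M7, M8, M9, M10, M11, M12}); total cost 5 + 6 + 2 = 13.
No covering selection has total cost below 13.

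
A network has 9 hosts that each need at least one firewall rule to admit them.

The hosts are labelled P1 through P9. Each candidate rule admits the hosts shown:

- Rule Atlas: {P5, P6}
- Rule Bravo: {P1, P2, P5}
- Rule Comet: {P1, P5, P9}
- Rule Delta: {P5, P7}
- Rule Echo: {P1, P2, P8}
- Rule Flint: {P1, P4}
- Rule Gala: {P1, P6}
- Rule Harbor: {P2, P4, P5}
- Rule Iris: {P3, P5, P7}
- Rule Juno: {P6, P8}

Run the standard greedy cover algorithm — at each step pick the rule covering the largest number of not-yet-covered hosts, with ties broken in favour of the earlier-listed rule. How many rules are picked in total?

5

Greedy: pick Bravo (covers 3 new) → pick Iris (covers 2 new) → pick Juno (covers 2 new) → pick Comet (covers 1 new) → pick Flint (covers 1 new). Total picks: 5.
(The true minimum cover uses only 4 rules, so greedy is not optimal here.)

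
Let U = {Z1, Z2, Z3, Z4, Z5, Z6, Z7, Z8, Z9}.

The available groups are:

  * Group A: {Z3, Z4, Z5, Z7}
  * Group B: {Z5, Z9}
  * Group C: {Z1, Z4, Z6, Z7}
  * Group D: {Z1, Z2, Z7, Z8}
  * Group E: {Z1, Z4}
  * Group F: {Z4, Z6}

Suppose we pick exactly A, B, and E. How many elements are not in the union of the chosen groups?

3

Union of A, B, E = {Z1, Z3, Z4, Z5, Z7, Z9}.
Not covered: Z2, Z6, Z8 — 3 elements.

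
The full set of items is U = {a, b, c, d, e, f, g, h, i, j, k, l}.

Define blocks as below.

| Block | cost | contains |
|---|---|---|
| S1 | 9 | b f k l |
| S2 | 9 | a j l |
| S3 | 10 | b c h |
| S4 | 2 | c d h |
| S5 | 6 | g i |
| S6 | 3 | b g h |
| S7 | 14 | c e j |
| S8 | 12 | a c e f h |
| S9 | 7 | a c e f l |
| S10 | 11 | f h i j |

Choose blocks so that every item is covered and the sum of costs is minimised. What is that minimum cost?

32

S1, S4, S6, S9, S10 together cover every item (S1 ∪ S4 ∪ S6 ∪ S9 ∪ S10 = {a, b, c, d, e, f, g, h, i, j, k, l}); total cost 9 + 2 + 3 + 7 + 11 = 32.
No covering selection has total cost below 32.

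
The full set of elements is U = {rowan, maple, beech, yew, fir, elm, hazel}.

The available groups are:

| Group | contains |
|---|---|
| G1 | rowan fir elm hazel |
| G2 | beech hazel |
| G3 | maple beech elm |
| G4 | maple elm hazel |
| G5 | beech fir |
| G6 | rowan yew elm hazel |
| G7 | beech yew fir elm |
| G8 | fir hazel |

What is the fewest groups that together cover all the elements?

3

G3 and G5 and G6 together: G3 ∪ G5 ∪ G6 = {rowan, maple, beech, yew, fir, elm, hazel} — every element is covered.
No 2 of the 8 groups cover everything (all 28 combinations miss at least one element), so 3 is optimal.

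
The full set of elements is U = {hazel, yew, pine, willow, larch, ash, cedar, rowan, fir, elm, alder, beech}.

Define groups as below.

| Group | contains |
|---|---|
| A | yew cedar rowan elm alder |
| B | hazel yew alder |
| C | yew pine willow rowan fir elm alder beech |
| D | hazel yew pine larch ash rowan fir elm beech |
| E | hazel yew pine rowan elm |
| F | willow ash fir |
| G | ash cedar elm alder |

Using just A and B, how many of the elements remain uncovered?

Union of A, B = {hazel, yew, cedar, rowan, elm, alder}.
Not covered: pine, willow, larch, ash, fir, beech — 6 elements.

6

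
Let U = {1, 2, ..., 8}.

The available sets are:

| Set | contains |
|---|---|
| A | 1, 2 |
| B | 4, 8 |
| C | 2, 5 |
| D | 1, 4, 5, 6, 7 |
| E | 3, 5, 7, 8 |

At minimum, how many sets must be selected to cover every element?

A, D, and E cover everything between them: the union {1, 2, 3, 4, 5, 6, 7, 8} is all of U.
Only E contains 3, so E is forced; the remaining 4 elements need at least 2 more sets (each remaining set adds at most 3) — so at least 3 sets are needed, and 3 is optimal.

3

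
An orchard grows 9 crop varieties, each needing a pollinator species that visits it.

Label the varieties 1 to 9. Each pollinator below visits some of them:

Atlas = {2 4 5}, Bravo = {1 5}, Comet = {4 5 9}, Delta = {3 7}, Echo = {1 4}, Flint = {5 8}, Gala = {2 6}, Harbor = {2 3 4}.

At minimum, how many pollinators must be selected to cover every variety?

Bravo and Comet and Delta and Flint and Gala together: Bravo ∪ Comet ∪ Delta ∪ Flint ∪ Gala = {1, 2, 3, 4, 5, 6, 7, 8, 9} — every variety is covered.
No 4 of the 8 pollinators cover everything (all 70 combinations miss at least one variety), so 5 is optimal.

5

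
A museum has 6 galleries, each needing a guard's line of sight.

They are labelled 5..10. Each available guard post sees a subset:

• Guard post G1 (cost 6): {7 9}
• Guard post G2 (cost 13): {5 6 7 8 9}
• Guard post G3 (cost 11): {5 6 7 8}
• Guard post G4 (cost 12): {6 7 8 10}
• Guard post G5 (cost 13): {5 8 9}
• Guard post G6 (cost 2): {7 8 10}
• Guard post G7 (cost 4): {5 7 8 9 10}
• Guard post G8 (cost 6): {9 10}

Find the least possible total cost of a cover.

15

G3, G7 together cover every gallery (G3 ∪ G7 = {5, 6, 7, 8, 9, 10}); total cost 11 + 4 = 15.
The greedy pick G6, G7, G3 costs 17; no covering selection beats 15.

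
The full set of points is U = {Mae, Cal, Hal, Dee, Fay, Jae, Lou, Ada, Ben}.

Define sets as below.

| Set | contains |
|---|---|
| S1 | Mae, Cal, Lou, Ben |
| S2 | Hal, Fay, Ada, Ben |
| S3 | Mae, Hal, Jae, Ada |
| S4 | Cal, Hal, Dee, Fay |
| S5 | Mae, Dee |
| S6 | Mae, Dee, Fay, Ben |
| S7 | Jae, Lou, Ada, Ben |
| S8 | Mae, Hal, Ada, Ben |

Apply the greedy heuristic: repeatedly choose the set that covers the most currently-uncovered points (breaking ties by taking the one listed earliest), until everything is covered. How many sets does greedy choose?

Greedy: pick S1 (covers 4 new) → pick S2 (covers 3 new) → pick S3 (covers 1 new) → pick S4 (covers 1 new). Total picks: 4.
(The true minimum cover uses only 3 sets, so greedy is not optimal here.)

4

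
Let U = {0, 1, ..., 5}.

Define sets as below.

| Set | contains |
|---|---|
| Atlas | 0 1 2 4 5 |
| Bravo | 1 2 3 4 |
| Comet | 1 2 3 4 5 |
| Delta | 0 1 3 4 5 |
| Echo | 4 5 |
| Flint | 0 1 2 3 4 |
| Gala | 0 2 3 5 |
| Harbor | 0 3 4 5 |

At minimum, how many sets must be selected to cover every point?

Take {Atlas, Gala}. Their union is {0, 1, 2, 3, 4, 5}, which is all 6 points.
No single set has all 6 points (the largest, Atlas, has 5), so 2 is optimal.

2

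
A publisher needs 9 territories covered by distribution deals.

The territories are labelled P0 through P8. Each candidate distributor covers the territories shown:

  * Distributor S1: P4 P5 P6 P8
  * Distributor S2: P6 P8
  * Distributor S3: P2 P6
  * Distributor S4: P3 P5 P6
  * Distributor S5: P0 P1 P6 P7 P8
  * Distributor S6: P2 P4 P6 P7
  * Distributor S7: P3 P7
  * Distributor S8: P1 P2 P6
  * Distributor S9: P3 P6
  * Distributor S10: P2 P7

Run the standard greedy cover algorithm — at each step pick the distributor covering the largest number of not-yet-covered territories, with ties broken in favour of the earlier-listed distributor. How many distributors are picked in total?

Greedy: pick S5 (covers 5 new) → pick S1 (covers 2 new) → pick S3 (covers 1 new) → pick S4 (covers 1 new). Total picks: 4.
(The true minimum cover uses only 3 distributors, so greedy is not optimal here.)

4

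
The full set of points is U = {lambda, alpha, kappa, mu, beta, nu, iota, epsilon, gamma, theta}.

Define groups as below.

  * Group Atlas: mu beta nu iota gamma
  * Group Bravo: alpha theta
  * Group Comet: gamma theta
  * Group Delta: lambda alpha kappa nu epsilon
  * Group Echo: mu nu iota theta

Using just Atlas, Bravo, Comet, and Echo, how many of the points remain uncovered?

3

Union of Atlas, Bravo, Comet, Echo = {alpha, mu, beta, nu, iota, gamma, theta}.
Not covered: lambda, kappa, epsilon — 3 points.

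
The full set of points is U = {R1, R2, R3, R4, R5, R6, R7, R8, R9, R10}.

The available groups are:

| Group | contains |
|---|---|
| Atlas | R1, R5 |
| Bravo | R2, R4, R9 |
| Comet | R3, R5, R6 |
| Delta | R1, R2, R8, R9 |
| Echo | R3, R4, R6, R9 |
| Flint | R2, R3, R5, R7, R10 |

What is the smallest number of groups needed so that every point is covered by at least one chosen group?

Delta, Echo, and Flint cover everything between them: the union {R1, R2, R3, R4, R5, R6, R7, R8, R9, R10} is all of U.
Only Flint contains R7, so Flint is forced; the remaining 5 points need at least 2 more groups (each remaining group adds at most 3) — so at least 3 groups are needed, and 3 is optimal.

3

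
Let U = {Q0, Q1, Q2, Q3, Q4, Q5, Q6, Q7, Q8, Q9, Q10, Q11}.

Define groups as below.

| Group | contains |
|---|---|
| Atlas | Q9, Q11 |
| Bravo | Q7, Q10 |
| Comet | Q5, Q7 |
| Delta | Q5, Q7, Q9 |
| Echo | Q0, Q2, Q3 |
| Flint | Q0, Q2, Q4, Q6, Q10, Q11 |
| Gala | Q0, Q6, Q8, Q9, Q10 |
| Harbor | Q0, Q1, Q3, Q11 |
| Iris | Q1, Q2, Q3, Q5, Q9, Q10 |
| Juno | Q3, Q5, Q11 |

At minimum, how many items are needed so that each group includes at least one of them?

H = {Q3, Q7, Q9, Q10} meets every group (each contains at least one member of H), and |H| = 4.
No choice of 3 items meets every group, so 4 is the minimum.

4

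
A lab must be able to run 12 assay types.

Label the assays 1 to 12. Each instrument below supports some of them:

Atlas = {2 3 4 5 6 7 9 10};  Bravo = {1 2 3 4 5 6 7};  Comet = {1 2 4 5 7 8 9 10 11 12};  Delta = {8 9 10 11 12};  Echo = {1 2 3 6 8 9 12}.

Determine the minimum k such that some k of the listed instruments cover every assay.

Atlas and Comet together: Atlas ∪ Comet = {1, 2, 3, 4, 5, 6, 7, 8, 9, 10, 11, 12} — every assay is covered.
No single instrument has all 12 assays (the largest, Comet, has 10), so 2 is optimal.

2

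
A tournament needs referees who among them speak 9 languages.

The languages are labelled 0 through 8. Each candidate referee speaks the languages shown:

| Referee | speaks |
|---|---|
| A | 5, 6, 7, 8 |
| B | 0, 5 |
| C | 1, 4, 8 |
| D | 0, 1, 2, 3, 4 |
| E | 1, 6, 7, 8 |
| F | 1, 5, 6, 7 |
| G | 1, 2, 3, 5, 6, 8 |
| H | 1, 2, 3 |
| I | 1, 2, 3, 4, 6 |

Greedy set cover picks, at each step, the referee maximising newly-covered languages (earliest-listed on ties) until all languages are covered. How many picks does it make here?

Greedy: pick G (covers 6 new) → pick D (covers 2 new) → pick A (covers 1 new). Total picks: 3.
(The true minimum cover uses only 2 referees, so greedy is not optimal here.)

3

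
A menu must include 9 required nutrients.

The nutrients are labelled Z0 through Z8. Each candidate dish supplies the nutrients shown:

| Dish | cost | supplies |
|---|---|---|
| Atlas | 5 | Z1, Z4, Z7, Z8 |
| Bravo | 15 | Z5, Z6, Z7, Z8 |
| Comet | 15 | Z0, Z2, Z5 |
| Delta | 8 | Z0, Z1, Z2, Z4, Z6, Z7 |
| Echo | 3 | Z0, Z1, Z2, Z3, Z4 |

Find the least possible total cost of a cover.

Bravo, Echo together cover every nutrient (Bravo ∪ Echo = {Z0, Z1, Z2, Z3, Z4, Z5, Z6, Z7, Z8}); total cost 15 + 3 = 18.
The greedy pick Echo, Atlas, Bravo costs 23; no covering selection beats 18.

18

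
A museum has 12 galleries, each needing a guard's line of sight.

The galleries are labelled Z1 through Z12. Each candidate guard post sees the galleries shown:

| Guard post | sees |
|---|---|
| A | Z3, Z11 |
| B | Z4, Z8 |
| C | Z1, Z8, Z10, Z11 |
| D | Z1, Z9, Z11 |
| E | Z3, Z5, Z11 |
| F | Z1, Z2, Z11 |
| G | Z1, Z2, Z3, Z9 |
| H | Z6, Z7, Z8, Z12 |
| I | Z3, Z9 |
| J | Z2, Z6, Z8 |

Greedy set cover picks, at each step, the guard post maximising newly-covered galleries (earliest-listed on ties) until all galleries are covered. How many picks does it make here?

5

Greedy: pick C (covers 4 new) → pick G (covers 3 new) → pick H (covers 3 new) → pick B (covers 1 new) → pick E (covers 1 new). Total picks: 5.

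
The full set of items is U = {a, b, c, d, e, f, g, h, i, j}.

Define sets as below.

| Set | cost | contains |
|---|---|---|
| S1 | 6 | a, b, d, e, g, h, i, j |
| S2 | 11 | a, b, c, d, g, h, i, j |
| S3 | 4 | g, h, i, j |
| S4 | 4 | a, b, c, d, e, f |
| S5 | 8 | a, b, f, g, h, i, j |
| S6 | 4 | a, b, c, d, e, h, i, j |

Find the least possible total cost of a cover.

8

S3, S4 together cover every item (S3 ∪ S4 = {a, b, c, d, e, f, g, h, i, j}); total cost 4 + 4 = 8.
The greedy pick S6, S3, S4 costs 12; no covering selection beats 8.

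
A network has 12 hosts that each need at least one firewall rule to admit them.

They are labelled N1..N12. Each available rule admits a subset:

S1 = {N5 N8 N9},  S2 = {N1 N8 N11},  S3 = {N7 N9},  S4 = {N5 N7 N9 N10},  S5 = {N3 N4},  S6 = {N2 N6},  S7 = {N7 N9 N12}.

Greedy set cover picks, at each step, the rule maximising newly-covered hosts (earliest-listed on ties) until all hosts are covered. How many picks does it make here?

Greedy: pick S4 (covers 4 new) → pick S2 (covers 3 new) → pick S5 (covers 2 new) → pick S6 (covers 2 new) → pick S7 (covers 1 new). Total picks: 5.

5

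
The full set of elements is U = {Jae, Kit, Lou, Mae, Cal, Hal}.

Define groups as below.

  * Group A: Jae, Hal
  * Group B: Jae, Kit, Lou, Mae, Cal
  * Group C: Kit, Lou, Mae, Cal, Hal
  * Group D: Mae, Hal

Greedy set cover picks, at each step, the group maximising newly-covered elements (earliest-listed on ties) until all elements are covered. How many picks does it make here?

Greedy: pick B (covers 5 new) → pick A (covers 1 new). Total picks: 2.

2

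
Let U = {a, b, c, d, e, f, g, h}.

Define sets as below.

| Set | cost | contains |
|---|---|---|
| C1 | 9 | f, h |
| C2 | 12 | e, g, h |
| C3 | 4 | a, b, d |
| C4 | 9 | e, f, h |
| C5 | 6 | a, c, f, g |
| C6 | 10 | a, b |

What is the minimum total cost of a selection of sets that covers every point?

C3, C4, C5 together cover every point (C3 ∪ C4 ∪ C5 = {a, b, c, d, e, f, g, h}); total cost 4 + 9 + 6 = 19.
No covering selection has total cost below 19.

19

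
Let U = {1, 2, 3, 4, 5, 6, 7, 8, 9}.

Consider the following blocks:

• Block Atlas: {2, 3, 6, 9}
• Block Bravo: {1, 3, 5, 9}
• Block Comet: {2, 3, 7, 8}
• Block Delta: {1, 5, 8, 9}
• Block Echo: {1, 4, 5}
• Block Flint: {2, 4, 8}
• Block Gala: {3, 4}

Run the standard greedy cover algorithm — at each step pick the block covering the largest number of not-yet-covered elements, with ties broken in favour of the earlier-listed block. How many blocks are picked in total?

Greedy: pick Atlas (covers 4 new) → pick Delta (covers 3 new) → pick Comet (covers 1 new) → pick Echo (covers 1 new). Total picks: 4.
(The true minimum cover uses only 3 blocks, so greedy is not optimal here.)

4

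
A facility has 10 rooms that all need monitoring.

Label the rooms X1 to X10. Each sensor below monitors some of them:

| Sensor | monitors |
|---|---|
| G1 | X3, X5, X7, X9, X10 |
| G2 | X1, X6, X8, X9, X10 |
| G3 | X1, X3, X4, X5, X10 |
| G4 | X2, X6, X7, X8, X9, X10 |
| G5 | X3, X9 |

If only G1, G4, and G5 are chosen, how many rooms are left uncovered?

Union of G1, G4, G5 = {X2, X3, X5, X6, X7, X8, X9, X10}.
Not covered: X1, X4 — 2 rooms.

2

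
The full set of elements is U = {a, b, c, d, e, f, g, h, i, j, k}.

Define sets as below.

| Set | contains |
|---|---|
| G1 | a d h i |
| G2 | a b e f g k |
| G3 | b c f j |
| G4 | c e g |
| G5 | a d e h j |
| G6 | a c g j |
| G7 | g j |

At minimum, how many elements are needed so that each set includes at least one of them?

Take T = {e, i, j}. Each listed set contains at least one of these, so T is a hitting set of size 3.
No choice of 2 elements meets every set, so 3 is the minimum.

3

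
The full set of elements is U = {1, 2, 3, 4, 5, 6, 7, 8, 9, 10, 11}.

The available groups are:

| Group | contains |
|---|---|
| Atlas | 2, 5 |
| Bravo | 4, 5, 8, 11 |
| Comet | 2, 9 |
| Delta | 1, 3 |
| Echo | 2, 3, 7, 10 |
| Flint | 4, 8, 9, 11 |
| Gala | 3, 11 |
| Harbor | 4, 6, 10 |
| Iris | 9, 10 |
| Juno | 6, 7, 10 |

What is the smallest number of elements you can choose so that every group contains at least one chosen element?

4

H = {2, 3, 4, 10} meets every group (each contains at least one member of H), and |H| = 4.
The groups Atlas, Delta, Flint, Juno are pairwise disjoint, so any hitting set needs a separate element for each — at least 4. Hence 4 is optimal.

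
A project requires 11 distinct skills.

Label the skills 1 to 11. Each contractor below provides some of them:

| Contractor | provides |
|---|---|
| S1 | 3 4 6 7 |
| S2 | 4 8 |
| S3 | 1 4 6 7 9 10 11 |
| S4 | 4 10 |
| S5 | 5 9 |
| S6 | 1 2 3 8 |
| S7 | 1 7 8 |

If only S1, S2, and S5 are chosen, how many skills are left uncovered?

Union of S1, S2, S5 = {3, 4, 5, 6, 7, 8, 9}.
Not covered: 1, 2, 10, 11 — 4 skills.

4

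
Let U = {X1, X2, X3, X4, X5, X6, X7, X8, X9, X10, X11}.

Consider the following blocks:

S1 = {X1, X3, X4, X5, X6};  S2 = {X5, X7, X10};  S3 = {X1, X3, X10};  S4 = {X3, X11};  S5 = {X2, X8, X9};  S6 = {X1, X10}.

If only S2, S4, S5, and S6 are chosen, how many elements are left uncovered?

2

Union of S2, S4, S5, S6 = {X1, X2, X3, X5, X7, X8, X9, X10, X11}.
Not covered: X4, X6 — 2 elements.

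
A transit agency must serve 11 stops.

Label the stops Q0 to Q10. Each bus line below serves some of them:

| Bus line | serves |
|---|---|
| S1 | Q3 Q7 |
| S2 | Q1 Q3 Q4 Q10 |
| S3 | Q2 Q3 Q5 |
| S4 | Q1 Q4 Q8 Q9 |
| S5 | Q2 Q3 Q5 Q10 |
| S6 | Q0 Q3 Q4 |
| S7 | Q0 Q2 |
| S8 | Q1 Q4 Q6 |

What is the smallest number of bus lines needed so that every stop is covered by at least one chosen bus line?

5

Take {S1, S4, S5, S7, S8}. Their union is {Q0, Q1, Q2, Q3, Q4, Q5, Q6, Q7, Q8, Q9, Q10}, which is all 11 stops.
No 4 of the 8 bus lines cover everything (all 70 combinations miss at least one stop), so 5 is optimal.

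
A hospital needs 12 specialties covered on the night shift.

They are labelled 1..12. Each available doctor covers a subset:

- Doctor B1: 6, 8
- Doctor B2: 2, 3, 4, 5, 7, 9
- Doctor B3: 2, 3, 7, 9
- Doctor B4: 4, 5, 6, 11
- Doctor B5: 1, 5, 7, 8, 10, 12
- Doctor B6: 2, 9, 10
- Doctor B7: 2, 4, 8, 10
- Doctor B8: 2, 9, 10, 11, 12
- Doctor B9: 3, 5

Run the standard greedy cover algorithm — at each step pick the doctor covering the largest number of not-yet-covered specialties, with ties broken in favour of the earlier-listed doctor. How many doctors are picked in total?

Greedy: pick B2 (covers 6 new) → pick B5 (covers 4 new) → pick B4 (covers 2 new). Total picks: 3.

3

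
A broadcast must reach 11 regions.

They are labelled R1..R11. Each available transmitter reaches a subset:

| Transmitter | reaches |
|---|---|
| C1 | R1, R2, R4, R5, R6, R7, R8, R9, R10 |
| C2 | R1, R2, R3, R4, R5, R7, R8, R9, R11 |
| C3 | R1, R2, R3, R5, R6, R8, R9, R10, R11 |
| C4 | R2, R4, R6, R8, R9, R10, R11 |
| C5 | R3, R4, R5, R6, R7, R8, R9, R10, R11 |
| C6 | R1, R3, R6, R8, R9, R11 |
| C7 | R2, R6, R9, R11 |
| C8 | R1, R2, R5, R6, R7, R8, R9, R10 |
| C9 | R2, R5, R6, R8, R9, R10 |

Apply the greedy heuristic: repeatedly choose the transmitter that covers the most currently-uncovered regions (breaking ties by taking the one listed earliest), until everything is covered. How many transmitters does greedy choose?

2

Greedy: pick C1 (covers 9 new) → pick C2 (covers 2 new). Total picks: 2.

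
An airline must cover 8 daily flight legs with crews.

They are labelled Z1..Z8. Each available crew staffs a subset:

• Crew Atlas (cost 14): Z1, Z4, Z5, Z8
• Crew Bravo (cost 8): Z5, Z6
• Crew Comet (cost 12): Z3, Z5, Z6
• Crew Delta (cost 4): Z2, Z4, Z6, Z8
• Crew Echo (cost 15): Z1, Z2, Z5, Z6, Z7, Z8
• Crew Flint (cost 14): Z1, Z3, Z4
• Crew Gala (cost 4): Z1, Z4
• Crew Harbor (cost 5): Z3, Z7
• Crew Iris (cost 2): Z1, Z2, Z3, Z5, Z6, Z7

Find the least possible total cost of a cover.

6

Delta, Iris together cover every leg (Delta ∪ Iris = {Z1, Z2, Z3, Z4, Z5, Z6, Z7, Z8}); total cost 4 + 2 = 6.
No covering selection has total cost below 6.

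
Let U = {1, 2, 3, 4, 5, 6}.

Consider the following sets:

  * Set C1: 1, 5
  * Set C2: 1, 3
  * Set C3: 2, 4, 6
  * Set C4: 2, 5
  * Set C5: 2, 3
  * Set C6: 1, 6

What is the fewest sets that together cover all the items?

3

Take {C2, C3, C4}. Their union is {1, 2, 3, 4, 5, 6}, which is all 6 items.
Only C3 contains 4, so C3 is forced; the remaining 3 items need at least 2 more sets (each remaining set adds at most 2) — so at least 3 sets are needed, and 3 is optimal.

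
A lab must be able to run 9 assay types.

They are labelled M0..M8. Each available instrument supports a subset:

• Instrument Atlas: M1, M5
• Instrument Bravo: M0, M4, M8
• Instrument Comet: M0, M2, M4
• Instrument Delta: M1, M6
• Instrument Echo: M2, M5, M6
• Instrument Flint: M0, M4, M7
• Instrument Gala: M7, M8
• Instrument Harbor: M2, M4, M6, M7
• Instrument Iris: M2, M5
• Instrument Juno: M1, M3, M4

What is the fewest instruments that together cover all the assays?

Take {Bravo, Echo, Harbor, Juno}. Their union is {M0, M1, M2, M3, M4, M5, M6, M7, M8}, which is all 9 assays.
No 3 of the 10 instruments cover everything (all 120 combinations miss at least one assay), so 4 is optimal.

4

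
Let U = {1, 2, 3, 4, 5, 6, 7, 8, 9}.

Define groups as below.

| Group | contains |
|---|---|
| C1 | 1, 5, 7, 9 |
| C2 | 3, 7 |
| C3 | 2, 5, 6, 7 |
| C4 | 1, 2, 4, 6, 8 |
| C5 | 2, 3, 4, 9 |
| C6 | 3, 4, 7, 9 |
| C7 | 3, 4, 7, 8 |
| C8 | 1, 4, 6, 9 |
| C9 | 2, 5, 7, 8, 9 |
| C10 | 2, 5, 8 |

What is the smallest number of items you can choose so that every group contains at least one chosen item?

Take H = {1, 2, 3}. Each listed group contains at least one of these, so H is a hitting set of size 3.
The groups C2, C8, C10 are pairwise disjoint, so any hitting set needs a separate item for each — at least 3. Hence 3 is optimal.

3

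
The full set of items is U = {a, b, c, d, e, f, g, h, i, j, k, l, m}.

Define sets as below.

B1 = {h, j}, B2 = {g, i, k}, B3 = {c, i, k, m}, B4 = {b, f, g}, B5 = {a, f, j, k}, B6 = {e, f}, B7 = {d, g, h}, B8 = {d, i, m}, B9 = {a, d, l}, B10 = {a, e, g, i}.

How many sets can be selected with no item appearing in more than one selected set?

4

B1, B2, B6, B9 are pairwise disjoint (B1={h,j}; B2={g,i,k}; B6={e,f}; B9={a,d,l}).
Every remaining set overlaps one of these, and no 5 of the listed sets are pairwise disjoint, so 4 is the maximum.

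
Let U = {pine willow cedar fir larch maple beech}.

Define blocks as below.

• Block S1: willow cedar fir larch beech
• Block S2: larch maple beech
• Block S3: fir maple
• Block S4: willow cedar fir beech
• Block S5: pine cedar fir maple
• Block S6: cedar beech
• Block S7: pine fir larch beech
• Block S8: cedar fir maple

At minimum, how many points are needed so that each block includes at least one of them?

Take H = {fir, beech}. Each listed block contains at least one of these, so H is a hitting set of size 2.
The blocks S3, S6 are pairwise disjoint, so any hitting set needs a separate point for each — at least 2. Hence 2 is optimal.

2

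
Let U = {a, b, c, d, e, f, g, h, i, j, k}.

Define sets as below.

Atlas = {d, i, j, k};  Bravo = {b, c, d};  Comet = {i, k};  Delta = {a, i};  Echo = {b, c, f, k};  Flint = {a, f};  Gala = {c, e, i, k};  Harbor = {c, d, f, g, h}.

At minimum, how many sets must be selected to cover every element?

Atlas and Bravo and Flint and Gala and Harbor together: Atlas ∪ Bravo ∪ Flint ∪ Gala ∪ Harbor = {a, b, c, d, e, f, g, h, i, j, k} — every element is covered.
No 4 of the 8 sets cover everything (all 70 combinations miss at least one element), so 5 is optimal.

5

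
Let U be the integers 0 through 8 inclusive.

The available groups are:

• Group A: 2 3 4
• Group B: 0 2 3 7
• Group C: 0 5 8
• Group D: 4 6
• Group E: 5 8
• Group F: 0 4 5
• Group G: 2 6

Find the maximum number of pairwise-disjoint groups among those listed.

3

B, D, E are pairwise disjoint (B={0,2,3,7}; D={4,6}; E={5,8}).
Every remaining group overlaps one of these, and no 4 of the listed groups are pairwise disjoint, so 3 is the maximum.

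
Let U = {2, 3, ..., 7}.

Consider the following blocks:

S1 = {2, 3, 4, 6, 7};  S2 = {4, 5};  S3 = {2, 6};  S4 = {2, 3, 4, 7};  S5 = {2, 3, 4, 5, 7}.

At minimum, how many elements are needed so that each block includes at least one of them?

2

H = {2, 4} meets every block (each contains at least one member of H), and |H| = 2.
The blocks S2, S3 are pairwise disjoint, so any hitting set needs a separate element for each — at least 2. Hence 2 is optimal.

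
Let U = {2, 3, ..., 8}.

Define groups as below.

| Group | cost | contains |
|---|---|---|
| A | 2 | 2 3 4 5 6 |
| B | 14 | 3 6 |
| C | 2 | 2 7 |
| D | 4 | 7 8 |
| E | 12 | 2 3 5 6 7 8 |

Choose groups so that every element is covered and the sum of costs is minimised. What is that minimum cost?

6

A, D together cover every element (A ∪ D = {2, 3, 4, 5, 6, 7, 8}); total cost 2 + 4 = 6.
The greedy pick A, C, D costs 8; no covering selection beats 6.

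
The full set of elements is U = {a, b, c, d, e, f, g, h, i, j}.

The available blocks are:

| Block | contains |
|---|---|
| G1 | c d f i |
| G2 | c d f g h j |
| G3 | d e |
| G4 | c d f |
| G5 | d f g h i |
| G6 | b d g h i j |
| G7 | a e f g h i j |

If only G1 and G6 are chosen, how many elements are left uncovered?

2

Union of G1, G6 = {b, c, d, f, g, h, i, j}.
Not covered: a, e — 2 elements.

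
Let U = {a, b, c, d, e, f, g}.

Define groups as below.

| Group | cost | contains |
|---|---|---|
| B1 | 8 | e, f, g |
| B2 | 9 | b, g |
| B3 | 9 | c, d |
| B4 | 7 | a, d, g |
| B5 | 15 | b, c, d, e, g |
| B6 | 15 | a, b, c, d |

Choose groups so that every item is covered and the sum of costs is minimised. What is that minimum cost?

23

B1, B6 together cover every item (B1 ∪ B6 = {a, b, c, d, e, f, g}); total cost 8 + 15 = 23.
The greedy pick B4, B1, B5 costs 30; no covering selection beats 23.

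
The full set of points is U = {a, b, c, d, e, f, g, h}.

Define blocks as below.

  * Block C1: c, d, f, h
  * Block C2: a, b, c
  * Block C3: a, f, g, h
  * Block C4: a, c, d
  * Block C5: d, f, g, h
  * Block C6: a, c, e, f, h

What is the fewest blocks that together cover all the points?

3

Take {C2, C5, C6}. Their union is {a, b, c, d, e, f, g, h}, which is all 8 points.
Only C2 contains b, so C2 is forced; the remaining 5 points need at least 2 more blocks (each remaining block adds at most 4) — so at least 3 blocks are needed, and 3 is optimal.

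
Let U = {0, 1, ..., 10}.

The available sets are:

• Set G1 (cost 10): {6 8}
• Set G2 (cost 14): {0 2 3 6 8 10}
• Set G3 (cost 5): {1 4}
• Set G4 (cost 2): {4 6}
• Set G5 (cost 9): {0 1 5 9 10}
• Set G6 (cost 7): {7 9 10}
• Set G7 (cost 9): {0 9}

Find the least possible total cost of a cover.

G2, G4, G5, G6 together cover every point (G2 ∪ G4 ∪ G5 ∪ G6 = {0, 1, 2, 3, 4, 5, 6, 7, 8, 9, 10}); total cost 14 + 2 + 9 + 7 = 32.
No covering selection has total cost below 32.

32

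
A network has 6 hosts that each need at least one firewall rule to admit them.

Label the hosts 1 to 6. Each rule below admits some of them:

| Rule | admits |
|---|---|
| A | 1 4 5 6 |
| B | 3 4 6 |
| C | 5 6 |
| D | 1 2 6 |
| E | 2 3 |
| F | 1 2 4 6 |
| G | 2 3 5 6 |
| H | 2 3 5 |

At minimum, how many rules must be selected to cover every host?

Take {A, G}. Their union is {1, 2, 3, 4, 5, 6}, which is all 6 hosts.
No single rule has all 6 hosts (the largest, A, has 4), so 2 is optimal.

2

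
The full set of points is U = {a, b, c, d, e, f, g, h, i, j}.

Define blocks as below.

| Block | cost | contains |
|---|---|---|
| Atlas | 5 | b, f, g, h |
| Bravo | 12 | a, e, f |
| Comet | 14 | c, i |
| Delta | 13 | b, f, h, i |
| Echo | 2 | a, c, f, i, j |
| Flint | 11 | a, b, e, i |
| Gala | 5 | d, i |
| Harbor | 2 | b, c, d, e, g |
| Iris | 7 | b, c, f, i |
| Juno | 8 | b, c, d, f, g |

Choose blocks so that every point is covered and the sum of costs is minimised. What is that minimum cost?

9

Atlas, Echo, Harbor together cover every point (Atlas ∪ Echo ∪ Harbor = {a, b, c, d, e, f, g, h, i, j}); total cost 5 + 2 + 2 = 9.
No covering selection has total cost below 9.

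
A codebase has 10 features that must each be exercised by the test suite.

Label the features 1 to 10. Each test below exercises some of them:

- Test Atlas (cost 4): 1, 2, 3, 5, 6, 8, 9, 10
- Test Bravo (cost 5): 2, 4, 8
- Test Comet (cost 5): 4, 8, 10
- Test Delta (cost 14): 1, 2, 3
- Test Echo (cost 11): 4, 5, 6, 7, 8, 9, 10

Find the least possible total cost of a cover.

15

Atlas, Echo together cover every feature (Atlas ∪ Echo = {1, 2, 3, 4, 5, 6, 7, 8, 9, 10}); total cost 4 + 11 = 15.
The greedy pick Atlas, Bravo, Echo costs 20; no covering selection beats 15.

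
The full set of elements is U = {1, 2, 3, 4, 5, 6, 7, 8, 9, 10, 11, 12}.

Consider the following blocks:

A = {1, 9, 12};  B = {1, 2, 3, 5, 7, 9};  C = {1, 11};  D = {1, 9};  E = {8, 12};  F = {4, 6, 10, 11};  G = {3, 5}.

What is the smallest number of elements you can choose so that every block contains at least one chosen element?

4

H = {1, 3, 10, 12} meets every block (each contains at least one member of H), and |H| = 4.
The blocks D, E, F, G are pairwise disjoint, so any hitting set needs a separate element for each — at least 4. Hence 4 is optimal.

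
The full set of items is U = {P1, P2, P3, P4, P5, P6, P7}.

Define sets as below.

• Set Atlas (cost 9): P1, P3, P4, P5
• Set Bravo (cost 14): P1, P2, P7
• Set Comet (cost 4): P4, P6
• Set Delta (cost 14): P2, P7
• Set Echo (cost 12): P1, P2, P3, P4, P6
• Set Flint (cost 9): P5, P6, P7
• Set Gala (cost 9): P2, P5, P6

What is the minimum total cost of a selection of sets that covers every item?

Echo, Flint together cover every item (Echo ∪ Flint = {P1, P2, P3, P4, P5, P6, P7}); total cost 12 + 9 = 21.
The greedy pick Comet, Atlas, Bravo costs 27; no covering selection beats 21.

21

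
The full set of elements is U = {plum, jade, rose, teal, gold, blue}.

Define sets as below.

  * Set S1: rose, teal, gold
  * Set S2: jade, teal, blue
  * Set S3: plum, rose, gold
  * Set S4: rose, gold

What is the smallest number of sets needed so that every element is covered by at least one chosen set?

2

S2 and S3 cover everything between them: the union {plum, jade, rose, teal, gold, blue} is all of U.
No single set has all 6 elements (the largest, S1, has 3), so 2 is optimal.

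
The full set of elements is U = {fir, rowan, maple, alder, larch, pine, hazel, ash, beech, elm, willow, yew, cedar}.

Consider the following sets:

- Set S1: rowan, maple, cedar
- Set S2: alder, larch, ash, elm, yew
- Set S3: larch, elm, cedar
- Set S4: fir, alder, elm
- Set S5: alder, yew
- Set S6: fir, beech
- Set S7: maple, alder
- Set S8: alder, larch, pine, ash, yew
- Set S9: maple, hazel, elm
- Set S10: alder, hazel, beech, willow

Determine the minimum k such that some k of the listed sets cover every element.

S1 and S4 and S8 and S10 together: S1 ∪ S4 ∪ S8 ∪ S10 = {fir, rowan, maple, alder, larch, pine, hazel, ash, beech, elm, willow, yew, cedar} — every element is covered.
Only S8 contains pine, so S8 is forced; the remaining 8 elements need at least 3 more sets (each remaining set adds at most 3) — so at least 4 sets are needed, and 4 is optimal.

4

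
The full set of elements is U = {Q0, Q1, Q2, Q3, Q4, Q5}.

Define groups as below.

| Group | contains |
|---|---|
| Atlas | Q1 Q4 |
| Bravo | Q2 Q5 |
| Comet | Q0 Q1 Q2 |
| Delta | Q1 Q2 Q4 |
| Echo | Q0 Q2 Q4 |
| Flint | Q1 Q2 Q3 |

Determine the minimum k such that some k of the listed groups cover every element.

3

Bravo and Echo and Flint together: Bravo ∪ Echo ∪ Flint = {Q0, Q1, Q2, Q3, Q4, Q5} — every element is covered.
Only Flint contains Q3, so Flint is forced; the remaining 3 elements need at least 2 more groups (each remaining group adds at most 2) — so at least 3 groups are needed, and 3 is optimal.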